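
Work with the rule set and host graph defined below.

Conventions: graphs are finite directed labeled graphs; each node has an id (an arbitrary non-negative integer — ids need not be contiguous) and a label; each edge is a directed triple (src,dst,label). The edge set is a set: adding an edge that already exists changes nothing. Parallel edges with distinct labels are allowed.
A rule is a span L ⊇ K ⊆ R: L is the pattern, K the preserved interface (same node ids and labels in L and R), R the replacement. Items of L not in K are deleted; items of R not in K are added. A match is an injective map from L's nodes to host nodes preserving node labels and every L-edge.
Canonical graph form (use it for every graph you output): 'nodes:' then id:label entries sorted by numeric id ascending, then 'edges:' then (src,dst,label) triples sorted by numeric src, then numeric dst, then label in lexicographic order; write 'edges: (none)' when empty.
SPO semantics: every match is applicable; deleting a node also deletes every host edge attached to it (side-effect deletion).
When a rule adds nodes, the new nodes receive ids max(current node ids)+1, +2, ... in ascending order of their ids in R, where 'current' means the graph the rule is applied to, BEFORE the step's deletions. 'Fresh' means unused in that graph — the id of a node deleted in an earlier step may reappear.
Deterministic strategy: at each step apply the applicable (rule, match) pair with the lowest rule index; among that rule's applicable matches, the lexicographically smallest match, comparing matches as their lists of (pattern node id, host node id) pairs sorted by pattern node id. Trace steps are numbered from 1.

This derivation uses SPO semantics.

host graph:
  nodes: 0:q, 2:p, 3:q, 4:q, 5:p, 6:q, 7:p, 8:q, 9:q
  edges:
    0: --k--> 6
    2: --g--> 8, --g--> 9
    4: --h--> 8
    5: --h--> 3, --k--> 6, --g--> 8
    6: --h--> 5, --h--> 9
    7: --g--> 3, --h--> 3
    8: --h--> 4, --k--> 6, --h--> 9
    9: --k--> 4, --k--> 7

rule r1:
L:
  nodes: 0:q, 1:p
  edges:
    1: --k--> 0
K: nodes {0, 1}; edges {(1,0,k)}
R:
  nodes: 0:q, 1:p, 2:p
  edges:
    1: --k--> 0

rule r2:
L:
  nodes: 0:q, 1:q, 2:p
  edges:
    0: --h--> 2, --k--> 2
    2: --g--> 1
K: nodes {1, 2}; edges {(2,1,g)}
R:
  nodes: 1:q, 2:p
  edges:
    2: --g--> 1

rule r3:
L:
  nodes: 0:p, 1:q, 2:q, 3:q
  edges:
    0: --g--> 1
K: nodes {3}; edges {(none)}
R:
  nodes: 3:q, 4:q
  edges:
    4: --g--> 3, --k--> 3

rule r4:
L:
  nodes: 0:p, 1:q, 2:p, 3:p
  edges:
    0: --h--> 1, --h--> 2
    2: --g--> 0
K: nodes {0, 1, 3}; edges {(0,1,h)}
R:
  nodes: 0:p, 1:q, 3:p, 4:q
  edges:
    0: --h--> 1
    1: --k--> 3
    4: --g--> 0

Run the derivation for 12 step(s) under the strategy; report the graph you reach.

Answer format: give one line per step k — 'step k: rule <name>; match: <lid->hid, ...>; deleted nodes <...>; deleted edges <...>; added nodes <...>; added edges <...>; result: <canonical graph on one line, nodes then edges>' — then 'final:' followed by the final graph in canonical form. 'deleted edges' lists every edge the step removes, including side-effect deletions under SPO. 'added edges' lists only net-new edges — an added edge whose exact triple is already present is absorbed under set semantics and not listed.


step 1: rule r1; match: 0->6, 1->5; deleted nodes (none); deleted edges (none); added nodes 10; added edges (none); result: nodes: 0:q, 2:p, 3:q, 4:q, 5:p, 6:q, 7:p, 8:q, 9:q, 10:p edges: (0,6,k); (2,8,g); (2,9,g); (4,8,h); (5,3,h); (5,6,k); (5,8,g); (6,5,h); (6,9,h); (7,3,g); (7,3,h); (8,4,h); (8,6,k); (8,9,h); (9,4,k); (9,7,k)
step 2: rule r1; match: 0->6, 1->5; deleted nodes (none); deleted edges (none); added nodes 11; added edges (none); result: nodes: 0:q, 2:p, 3:q, 4:q, 5:p, 6:q, 7:p, 8:q, 9:q, 10:p, 11:p edges: (0,6,k); (2,8,g); (2,9,g); (4,8,h); (5,3,h); (5,6,k); (5,8,g); (6,5,h); (6,9,h); (7,3,g); (7,3,h); (8,4,h); (8,6,k); (8,9,h); (9,4,k); (9,7,k)
step 3: rule r1; match: 0->6, 1->5; deleted nodes (none); deleted edges (none); added nodes 12; added edges (none); result: nodes: 0:q, 2:p, 3:q, 4:q, 5:p, 6:q, 7:p, 8:q, 9:q, 10:p, 11:p, 12:p edges: (0,6,k); (2,8,g); (2,9,g); (4,8,h); (5,3,h); (5,6,k); (5,8,g); (6,5,h); (6,9,h); (7,3,g); (7,3,h); (8,4,h); (8,6,k); (8,9,h); (9,4,k); (9,7,k)
step 4: rule r1; match: 0->6, 1->5; deleted nodes (none); deleted edges (none); added nodes 13; added edges (none); result: nodes: 0:q, 2:p, 3:q, 4:q, 5:p, 6:q, 7:p, 8:q, 9:q, 10:p, 11:p, 12:p, 13:p edges: (0,6,k); (2,8,g); (2,9,g); (4,8,h); (5,3,h); (5,6,k); (5,8,g); (6,5,h); (6,9,h); (7,3,g); (7,3,h); (8,4,h); (8,6,k); (8,9,h); (9,4,k); (9,7,k)
step 5: rule r1; match: 0->6, 1->5; deleted nodes (none); deleted edges (none); added nodes 14; added edges (none); result: nodes: 0:q, 2:p, 3:q, 4:q, 5:p, 6:q, 7:p, 8:q, 9:q, 10:p, 11:p, 12:p, 13:p, 14:p edges: (0,6,k); (2,8,g); (2,9,g); (4,8,h); (5,3,h); (5,6,k); (5,8,g); (6,5,h); (6,9,h); (7,3,g); (7,3,h); (8,4,h); (8,6,k); (8,9,h); (9,4,k); (9,7,k)
step 6: rule r1; match: 0->6, 1->5; deleted nodes (none); deleted edges (none); added nodes 15; added edges (none); result: nodes: 0:q, 2:p, 3:q, 4:q, 5:p, 6:q, 7:p, 8:q, 9:q, 10:p, 11:p, 12:p, 13:p, 14:p, 15:p edges: (0,6,k); (2,8,g); (2,9,g); (4,8,h); (5,3,h); (5,6,k); (5,8,g); (6,5,h); (6,9,h); (7,3,g); (7,3,h); (8,4,h); (8,6,k); (8,9,h); (9,4,k); (9,7,k)
step 7: rule r1; match: 0->6, 1->5; deleted nodes (none); deleted edges (none); added nodes 16; added edges (none); result: nodes: 0:q, 2:p, 3:q, 4:q, 5:p, 6:q, 7:p, 8:q, 9:q, 10:p, 11:p, 12:p, 13:p, 14:p, 15:p, 16:p edges: (0,6,k); (2,8,g); (2,9,g); (4,8,h); (5,3,h); (5,6,k); (5,8,g); (6,5,h); (6,9,h); (7,3,g); (7,3,h); (8,4,h); (8,6,k); (8,9,h); (9,4,k); (9,7,k)
step 8: rule r1; match: 0->6, 1->5; deleted nodes (none); deleted edges (none); added nodes 17; added edges (none); result: nodes: 0:q, 2:p, 3:q, 4:q, 5:p, 6:q, 7:p, 8:q, 9:q, 10:p, 11:p, 12:p, 13:p, 14:p, 15:p, 16:p, 17:p edges: (0,6,k); (2,8,g); (2,9,g); (4,8,h); (5,3,h); (5,6,k); (5,8,g); (6,5,h); (6,9,h); (7,3,g); (7,3,h); (8,4,h); (8,6,k); (8,9,h); (9,4,k); (9,7,k)
step 9: rule r1; match: 0->6, 1->5; deleted nodes (none); deleted edges (none); added nodes 18; added edges (none); result: nodes: 0:q, 2:p, 3:q, 4:q, 5:p, 6:q, 7:p, 8:q, 9:q, 10:p, 11:p, 12:p, 13:p, 14:p, 15:p, 16:p, 17:p, 18:p edges: (0,6,k); (2,8,g); (2,9,g); (4,8,h); (5,3,h); (5,6,k); (5,8,g); (6,5,h); (6,9,h); (7,3,g); (7,3,h); (8,4,h); (8,6,k); (8,9,h); (9,4,k); (9,7,k)
step 10: rule r1; match: 0->6, 1->5; deleted nodes (none); deleted edges (none); added nodes 19; added edges (none); result: nodes: 0:q, 2:p, 3:q, 4:q, 5:p, 6:q, 7:p, 8:q, 9:q, 10:p, 11:p, 12:p, 13:p, 14:p, 15:p, 16:p, 17:p, 18:p, 19:p edges: (0,6,k); (2,8,g); (2,9,g); (4,8,h); (5,3,h); (5,6,k); (5,8,g); (6,5,h); (6,9,h); (7,3,g); (7,3,h); (8,4,h); (8,6,k); (8,9,h); (9,4,k); (9,7,k)
step 11: rule r1; match: 0->6, 1->5; deleted nodes (none); deleted edges (none); added nodes 20; added edges (none); result: nodes: 0:q, 2:p, 3:q, 4:q, 5:p, 6:q, 7:p, 8:q, 9:q, 10:p, 11:p, 12:p, 13:p, 14:p, 15:p, 16:p, 17:p, 18:p, 19:p, 20:p edges: (0,6,k); (2,8,g); (2,9,g); (4,8,h); (5,3,h); (5,6,k); (5,8,g); (6,5,h); (6,9,h); (7,3,g); (7,3,h); (8,4,h); (8,6,k); (8,9,h); (9,4,k); (9,7,k)
step 12: rule r1; match: 0->6, 1->5; deleted nodes (none); deleted edges (none); added nodes 21; added edges (none); result: nodes: 0:q, 2:p, 3:q, 4:q, 5:p, 6:q, 7:p, 8:q, 9:q, 10:p, 11:p, 12:p, 13:p, 14:p, 15:p, 16:p, 17:p, 18:p, 19:p, 20:p, 21:p edges: (0,6,k); (2,8,g); (2,9,g); (4,8,h); (5,3,h); (5,6,k); (5,8,g); (6,5,h); (6,9,h); (7,3,g); (7,3,h); (8,4,h); (8,6,k); (8,9,h); (9,4,k); (9,7,k)
final:
nodes: 0:q, 2:p, 3:q, 4:q, 5:p, 6:q, 7:p, 8:q, 9:q, 10:p, 11:p, 12:p, 13:p, 14:p, 15:p, 16:p, 17:p, 18:p, 19:p, 20:p, 21:p
edges: (0,6,k); (2,8,g); (2,9,g); (4,8,h); (5,3,h); (5,6,k); (5,8,g); (6,5,h); (6,9,h); (7,3,g); (7,3,h); (8,4,h); (8,6,k); (8,9,h); (9,4,k); (9,7,k)


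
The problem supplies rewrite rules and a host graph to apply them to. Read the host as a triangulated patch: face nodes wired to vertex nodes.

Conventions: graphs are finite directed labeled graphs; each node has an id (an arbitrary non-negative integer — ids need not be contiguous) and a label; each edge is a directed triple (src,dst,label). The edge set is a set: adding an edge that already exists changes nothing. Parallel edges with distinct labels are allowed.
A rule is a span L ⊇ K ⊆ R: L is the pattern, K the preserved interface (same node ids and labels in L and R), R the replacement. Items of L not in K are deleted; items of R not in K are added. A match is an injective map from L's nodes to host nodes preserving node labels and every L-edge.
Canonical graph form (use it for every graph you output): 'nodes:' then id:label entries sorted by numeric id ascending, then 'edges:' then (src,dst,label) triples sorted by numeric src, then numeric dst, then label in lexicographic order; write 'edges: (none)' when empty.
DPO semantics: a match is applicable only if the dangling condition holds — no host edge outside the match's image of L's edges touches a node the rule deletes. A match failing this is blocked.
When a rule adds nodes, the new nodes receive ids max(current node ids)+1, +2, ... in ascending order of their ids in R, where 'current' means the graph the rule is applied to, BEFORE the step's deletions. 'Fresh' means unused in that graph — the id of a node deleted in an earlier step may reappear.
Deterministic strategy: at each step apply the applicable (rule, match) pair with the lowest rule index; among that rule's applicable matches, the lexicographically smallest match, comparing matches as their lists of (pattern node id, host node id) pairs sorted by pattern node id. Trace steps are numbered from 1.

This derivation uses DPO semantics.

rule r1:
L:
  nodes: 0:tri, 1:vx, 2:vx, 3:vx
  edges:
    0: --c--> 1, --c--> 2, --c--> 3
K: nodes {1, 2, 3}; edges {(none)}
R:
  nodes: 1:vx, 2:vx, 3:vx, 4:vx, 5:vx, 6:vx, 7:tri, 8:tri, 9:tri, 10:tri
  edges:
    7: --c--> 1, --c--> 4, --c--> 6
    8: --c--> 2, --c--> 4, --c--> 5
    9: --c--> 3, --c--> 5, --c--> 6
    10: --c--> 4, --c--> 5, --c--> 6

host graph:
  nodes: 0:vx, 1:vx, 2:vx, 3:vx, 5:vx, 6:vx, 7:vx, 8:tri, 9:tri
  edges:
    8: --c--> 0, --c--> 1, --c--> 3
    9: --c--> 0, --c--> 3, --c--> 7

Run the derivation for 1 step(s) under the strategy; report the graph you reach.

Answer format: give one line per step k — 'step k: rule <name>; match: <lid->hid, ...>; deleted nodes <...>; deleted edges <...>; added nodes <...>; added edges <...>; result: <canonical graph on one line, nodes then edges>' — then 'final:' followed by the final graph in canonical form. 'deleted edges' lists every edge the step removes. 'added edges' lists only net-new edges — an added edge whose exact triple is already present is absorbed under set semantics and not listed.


step 1: rule r1; match: 0->8, 1->0, 2->1, 3->3; deleted nodes 8; deleted edges (8,0,c); (8,1,c); (8,3,c); added nodes 10, 11, 12, 13, 14, 15, 16; added edges (13,0,c); (13,10,c); (13,12,c); (14,1,c); (14,10,c); (14,11,c); (15,3,c); (15,11,c); (15,12,c); (16,10,c); (16,11,c); (16,12,c); result: nodes: 0:vx, 1:vx, 2:vx, 3:vx, 5:vx, 6:vx, 7:vx, 9:tri, 10:vx, 11:vx, 12:vx, 13:tri, 14:tri, 15:tri, 16:tri edges: (9,0,c); (9,3,c); (9,7,c); (13,0,c); (13,10,c); (13,12,c); (14,1,c); (14,10,c); (14,11,c); (15,3,c); (15,11,c); (15,12,c); (16,10,c); (16,11,c); (16,12,c)
final:
nodes: 0:vx, 1:vx, 2:vx, 3:vx, 5:vx, 6:vx, 7:vx, 9:tri, 10:vx, 11:vx, 12:vx, 13:tri, 14:tri, 15:tri, 16:tri
edges: (9,0,c); (9,3,c); (9,7,c); (13,0,c); (13,10,c); (13,12,c); (14,1,c); (14,10,c); (14,11,c); (15,3,c); (15,11,c); (15,12,c); (16,10,c); (16,11,c); (16,12,c)


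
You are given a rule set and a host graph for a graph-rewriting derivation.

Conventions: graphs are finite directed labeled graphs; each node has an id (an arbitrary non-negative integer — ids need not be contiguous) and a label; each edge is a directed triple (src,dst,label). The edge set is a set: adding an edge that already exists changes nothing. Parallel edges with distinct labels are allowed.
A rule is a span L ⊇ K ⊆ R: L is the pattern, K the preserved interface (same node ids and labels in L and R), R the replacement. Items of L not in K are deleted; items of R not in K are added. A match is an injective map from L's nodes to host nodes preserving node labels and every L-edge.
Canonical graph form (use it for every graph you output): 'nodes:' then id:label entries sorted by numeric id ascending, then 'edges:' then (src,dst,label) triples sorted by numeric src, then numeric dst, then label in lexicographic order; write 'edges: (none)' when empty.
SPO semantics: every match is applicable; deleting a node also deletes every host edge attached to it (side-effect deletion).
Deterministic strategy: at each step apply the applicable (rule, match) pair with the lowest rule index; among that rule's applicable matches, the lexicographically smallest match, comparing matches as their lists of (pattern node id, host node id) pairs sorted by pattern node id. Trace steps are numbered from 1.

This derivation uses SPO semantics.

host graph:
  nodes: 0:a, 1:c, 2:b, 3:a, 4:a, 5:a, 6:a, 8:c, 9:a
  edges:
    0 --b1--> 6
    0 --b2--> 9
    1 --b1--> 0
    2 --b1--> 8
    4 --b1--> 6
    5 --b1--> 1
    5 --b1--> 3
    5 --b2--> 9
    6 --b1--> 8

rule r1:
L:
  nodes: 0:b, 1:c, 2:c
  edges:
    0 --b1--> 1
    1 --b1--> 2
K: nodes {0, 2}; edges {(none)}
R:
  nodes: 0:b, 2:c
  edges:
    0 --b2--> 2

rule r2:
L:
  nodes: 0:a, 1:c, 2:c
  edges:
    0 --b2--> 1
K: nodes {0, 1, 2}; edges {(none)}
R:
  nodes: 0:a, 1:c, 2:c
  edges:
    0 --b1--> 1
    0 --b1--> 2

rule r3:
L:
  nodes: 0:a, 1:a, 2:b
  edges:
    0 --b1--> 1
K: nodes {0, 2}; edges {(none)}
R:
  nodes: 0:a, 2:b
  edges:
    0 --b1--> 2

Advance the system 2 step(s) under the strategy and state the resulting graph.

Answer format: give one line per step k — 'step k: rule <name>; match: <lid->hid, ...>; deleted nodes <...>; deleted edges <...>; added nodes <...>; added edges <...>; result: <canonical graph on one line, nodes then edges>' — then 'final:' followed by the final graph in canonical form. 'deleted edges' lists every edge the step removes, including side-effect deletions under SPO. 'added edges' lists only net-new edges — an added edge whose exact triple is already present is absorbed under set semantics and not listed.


step 1: rule r3; match: 0->0, 1->6, 2->2; deleted nodes 6; deleted edges (0,6,b1); (4,6,b1); (6,8,b1); added nodes (none); added edges (0,2,b1); result: nodes: 0:a, 1:c, 2:b, 3:a, 4:a, 5:a, 8:c, 9:a edges: (0,2,b1); (0,9,b2); (1,0,b1); (2,8,b1); (5,1,b1); (5,3,b1); (5,9,b2)
step 2: rule r3; match: 0->5, 1->3, 2->2; deleted nodes 3; deleted edges (5,3,b1); added nodes (none); added edges (5,2,b1); result: nodes: 0:a, 1:c, 2:b, 4:a, 5:a, 8:c, 9:a edges: (0,2,b1); (0,9,b2); (1,0,b1); (2,8,b1); (5,1,b1); (5,2,b1); (5,9,b2)
final:
nodes: 0:a, 1:c, 2:b, 4:a, 5:a, 8:c, 9:a
edges: (0,2,b1); (0,9,b2); (1,0,b1); (2,8,b1); (5,1,b1); (5,2,b1); (5,9,b2)


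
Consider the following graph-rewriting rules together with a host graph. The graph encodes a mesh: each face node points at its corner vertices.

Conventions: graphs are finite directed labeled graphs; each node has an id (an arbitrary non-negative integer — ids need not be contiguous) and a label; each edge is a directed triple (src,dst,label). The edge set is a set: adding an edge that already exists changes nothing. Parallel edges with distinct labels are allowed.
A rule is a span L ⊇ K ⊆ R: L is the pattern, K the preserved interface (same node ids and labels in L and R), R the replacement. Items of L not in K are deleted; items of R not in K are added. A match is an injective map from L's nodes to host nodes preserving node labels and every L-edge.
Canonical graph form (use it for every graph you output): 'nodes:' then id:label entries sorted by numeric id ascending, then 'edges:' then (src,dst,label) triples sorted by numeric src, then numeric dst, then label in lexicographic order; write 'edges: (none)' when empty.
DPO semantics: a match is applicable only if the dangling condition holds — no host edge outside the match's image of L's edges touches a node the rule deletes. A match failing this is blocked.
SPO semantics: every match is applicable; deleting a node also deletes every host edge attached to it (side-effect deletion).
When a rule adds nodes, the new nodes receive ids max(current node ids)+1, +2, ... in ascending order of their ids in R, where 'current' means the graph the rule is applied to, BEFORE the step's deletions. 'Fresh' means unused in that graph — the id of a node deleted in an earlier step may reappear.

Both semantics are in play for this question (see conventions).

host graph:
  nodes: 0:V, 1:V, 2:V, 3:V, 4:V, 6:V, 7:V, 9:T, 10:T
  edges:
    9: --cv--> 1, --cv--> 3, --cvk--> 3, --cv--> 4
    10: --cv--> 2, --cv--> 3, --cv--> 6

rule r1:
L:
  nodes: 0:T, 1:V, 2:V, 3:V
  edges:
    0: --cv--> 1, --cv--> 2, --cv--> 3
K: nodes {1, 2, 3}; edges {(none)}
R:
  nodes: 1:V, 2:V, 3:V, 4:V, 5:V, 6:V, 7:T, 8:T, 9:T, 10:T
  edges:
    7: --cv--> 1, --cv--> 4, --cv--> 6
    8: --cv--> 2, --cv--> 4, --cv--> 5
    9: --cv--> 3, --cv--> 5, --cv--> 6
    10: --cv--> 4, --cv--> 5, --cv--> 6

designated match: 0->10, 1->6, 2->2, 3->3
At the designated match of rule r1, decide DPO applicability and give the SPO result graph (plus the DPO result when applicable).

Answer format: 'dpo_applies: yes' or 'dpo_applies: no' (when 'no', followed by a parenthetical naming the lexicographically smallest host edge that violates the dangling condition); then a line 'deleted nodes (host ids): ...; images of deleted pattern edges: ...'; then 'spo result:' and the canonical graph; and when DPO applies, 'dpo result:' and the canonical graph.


dpo_applies: yes
deleted nodes (host ids): 10; images of deleted pattern edges: (10,2,cv); (10,3,cv); (10,6,cv)
spo result:
nodes: 0:V, 1:V, 2:V, 3:V, 4:V, 6:V, 7:V, 9:T, 11:V, 12:V, 13:V, 14:T, 15:T, 16:T, 17:T
edges: (9,1,cv); (9,3,cv); (9,3,cvk); (9,4,cv); (14,6,cv); (14,11,cv); (14,13,cv); (15,2,cv); (15,11,cv); (15,12,cv); (16,3,cv); (16,12,cv); (16,13,cv); (17,11,cv); (17,12,cv); (17,13,cv)
dpo result:
nodes: 0:V, 1:V, 2:V, 3:V, 4:V, 6:V, 7:V, 9:T, 11:V, 12:V, 13:V, 14:T, 15:T, 16:T, 17:T
edges: (9,1,cv); (9,3,cv); (9,3,cvk); (9,4,cv); (14,6,cv); (14,11,cv); (14,13,cv); (15,2,cv); (15,11,cv); (15,12,cv); (16,3,cv); (16,12,cv); (16,13,cv); (17,11,cv); (17,12,cv); (17,13,cv)


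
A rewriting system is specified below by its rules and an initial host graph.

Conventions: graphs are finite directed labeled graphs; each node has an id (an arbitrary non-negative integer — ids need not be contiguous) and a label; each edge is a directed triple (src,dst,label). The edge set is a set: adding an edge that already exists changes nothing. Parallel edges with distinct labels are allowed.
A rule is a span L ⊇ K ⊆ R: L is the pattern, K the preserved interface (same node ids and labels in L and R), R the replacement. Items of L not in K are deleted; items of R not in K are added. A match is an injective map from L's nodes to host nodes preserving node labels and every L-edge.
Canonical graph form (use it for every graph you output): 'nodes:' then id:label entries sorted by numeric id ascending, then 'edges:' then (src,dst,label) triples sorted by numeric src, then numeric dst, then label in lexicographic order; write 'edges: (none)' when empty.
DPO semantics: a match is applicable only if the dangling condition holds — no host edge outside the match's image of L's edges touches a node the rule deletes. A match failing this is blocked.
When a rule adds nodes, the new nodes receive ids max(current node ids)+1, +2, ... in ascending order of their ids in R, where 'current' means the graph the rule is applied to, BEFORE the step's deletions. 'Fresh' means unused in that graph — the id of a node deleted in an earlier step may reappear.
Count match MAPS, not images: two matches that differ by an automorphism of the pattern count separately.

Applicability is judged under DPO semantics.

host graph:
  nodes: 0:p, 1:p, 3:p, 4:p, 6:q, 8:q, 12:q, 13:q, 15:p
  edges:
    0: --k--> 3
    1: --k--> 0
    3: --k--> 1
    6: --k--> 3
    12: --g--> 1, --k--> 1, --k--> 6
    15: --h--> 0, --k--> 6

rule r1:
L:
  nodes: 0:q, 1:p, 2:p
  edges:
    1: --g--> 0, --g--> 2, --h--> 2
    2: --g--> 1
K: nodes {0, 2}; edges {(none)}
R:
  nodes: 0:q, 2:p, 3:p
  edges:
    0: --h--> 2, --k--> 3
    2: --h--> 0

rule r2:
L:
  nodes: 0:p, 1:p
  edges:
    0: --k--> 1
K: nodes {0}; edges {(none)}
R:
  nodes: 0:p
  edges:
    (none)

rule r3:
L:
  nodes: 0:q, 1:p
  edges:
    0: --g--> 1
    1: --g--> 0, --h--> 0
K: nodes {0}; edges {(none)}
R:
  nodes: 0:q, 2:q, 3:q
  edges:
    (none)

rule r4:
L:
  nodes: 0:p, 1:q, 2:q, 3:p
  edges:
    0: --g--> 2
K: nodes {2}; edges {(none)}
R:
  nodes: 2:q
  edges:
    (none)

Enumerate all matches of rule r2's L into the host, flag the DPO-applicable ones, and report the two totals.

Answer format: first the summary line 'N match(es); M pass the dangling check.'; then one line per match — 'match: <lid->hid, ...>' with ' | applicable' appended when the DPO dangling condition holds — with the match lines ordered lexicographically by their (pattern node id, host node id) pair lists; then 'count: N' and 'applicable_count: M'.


3 match(es); 0 pass the dangling check.
match: 0->0, 1->3
match: 0->1, 1->0
match: 0->3, 1->1
count: 3
applicable_count: 0


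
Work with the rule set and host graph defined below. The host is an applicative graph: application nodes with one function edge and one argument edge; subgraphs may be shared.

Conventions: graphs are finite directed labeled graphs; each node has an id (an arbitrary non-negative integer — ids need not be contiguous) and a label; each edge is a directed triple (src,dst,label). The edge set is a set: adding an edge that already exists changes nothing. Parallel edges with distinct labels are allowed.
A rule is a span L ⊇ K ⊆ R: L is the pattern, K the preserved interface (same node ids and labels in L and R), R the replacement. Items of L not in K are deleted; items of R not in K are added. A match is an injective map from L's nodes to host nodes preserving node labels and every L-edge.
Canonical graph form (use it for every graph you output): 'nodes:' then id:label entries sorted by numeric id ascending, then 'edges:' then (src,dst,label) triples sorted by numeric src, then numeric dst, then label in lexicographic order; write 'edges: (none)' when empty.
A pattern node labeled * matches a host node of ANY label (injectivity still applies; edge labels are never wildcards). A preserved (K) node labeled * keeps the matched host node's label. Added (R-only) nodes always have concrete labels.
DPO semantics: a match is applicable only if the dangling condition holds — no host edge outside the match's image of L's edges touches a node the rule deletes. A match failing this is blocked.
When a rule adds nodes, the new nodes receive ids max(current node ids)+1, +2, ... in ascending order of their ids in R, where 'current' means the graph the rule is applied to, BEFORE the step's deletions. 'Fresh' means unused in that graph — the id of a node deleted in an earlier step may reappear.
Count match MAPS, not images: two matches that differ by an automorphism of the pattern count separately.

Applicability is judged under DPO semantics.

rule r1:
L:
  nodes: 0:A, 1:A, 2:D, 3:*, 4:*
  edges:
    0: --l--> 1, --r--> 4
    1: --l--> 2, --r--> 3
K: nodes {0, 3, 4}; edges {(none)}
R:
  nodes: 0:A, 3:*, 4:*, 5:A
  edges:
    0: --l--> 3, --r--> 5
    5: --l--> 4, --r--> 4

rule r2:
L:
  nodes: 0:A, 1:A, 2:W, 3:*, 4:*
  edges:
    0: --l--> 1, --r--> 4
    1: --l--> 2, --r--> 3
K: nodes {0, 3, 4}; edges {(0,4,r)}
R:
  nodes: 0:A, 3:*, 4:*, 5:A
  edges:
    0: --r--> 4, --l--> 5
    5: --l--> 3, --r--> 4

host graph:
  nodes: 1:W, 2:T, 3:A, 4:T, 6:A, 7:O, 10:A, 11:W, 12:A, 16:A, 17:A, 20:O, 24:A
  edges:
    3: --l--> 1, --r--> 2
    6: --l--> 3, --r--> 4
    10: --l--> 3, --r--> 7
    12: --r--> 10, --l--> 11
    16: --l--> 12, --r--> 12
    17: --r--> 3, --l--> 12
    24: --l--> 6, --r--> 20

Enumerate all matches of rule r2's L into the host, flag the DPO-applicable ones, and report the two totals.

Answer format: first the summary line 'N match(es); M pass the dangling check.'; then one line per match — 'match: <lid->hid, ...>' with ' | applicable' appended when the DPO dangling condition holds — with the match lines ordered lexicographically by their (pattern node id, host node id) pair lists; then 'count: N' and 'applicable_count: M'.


3 match(es); 0 pass the dangling check.
match: 0->6, 1->3, 2->1, 3->2, 4->4
match: 0->10, 1->3, 2->1, 3->2, 4->7
match: 0->17, 1->12, 2->11, 3->10, 4->3
count: 3
applicable_count: 0


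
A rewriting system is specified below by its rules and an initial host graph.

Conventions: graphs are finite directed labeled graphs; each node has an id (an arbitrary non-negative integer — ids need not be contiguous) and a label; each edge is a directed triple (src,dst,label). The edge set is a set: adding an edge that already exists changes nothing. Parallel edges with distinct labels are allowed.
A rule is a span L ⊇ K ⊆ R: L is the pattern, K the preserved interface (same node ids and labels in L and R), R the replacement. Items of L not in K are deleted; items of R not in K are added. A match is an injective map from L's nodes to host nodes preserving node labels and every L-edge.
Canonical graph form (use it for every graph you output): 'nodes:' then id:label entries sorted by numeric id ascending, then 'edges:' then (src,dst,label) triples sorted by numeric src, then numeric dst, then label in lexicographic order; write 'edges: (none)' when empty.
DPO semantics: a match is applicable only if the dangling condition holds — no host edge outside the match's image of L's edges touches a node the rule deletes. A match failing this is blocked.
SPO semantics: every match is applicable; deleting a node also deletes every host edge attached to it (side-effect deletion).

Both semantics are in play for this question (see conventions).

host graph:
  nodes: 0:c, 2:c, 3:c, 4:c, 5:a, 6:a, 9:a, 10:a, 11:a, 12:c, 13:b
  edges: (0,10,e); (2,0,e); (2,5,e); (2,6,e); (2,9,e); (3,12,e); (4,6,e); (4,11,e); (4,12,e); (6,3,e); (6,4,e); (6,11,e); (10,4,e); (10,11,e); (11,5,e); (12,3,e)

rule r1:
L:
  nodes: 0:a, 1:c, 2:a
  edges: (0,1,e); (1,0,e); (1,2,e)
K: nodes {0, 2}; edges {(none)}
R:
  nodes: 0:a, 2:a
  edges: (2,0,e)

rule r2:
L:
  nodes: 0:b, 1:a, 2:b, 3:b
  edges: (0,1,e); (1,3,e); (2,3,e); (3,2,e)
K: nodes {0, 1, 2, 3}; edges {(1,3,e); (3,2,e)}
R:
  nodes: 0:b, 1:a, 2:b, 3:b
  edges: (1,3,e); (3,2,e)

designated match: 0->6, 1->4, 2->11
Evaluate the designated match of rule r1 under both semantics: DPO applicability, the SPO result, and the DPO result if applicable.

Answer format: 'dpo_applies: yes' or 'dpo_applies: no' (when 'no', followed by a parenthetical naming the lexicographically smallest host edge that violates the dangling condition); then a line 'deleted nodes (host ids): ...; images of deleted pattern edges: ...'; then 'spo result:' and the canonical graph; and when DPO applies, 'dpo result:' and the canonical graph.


dpo_applies: no
(the rule deletes node 4, which keeps host edge (4,12,e) outside the match image — the dangling condition fails, DPO blocks; SPO proceeds and side-deletes such edges)
deleted nodes (host ids): 4; images of deleted pattern edges: (4,6,e); (4,11,e); (6,4,e)
spo result:
nodes: 0:c, 2:c, 3:c, 5:a, 6:a, 9:a, 10:a, 11:a, 12:c, 13:b
edges: (0,10,e); (2,0,e); (2,5,e); (2,6,e); (2,9,e); (3,12,e); (6,3,e); (6,11,e); (10,11,e); (11,5,e); (11,6,e); (12,3,e)


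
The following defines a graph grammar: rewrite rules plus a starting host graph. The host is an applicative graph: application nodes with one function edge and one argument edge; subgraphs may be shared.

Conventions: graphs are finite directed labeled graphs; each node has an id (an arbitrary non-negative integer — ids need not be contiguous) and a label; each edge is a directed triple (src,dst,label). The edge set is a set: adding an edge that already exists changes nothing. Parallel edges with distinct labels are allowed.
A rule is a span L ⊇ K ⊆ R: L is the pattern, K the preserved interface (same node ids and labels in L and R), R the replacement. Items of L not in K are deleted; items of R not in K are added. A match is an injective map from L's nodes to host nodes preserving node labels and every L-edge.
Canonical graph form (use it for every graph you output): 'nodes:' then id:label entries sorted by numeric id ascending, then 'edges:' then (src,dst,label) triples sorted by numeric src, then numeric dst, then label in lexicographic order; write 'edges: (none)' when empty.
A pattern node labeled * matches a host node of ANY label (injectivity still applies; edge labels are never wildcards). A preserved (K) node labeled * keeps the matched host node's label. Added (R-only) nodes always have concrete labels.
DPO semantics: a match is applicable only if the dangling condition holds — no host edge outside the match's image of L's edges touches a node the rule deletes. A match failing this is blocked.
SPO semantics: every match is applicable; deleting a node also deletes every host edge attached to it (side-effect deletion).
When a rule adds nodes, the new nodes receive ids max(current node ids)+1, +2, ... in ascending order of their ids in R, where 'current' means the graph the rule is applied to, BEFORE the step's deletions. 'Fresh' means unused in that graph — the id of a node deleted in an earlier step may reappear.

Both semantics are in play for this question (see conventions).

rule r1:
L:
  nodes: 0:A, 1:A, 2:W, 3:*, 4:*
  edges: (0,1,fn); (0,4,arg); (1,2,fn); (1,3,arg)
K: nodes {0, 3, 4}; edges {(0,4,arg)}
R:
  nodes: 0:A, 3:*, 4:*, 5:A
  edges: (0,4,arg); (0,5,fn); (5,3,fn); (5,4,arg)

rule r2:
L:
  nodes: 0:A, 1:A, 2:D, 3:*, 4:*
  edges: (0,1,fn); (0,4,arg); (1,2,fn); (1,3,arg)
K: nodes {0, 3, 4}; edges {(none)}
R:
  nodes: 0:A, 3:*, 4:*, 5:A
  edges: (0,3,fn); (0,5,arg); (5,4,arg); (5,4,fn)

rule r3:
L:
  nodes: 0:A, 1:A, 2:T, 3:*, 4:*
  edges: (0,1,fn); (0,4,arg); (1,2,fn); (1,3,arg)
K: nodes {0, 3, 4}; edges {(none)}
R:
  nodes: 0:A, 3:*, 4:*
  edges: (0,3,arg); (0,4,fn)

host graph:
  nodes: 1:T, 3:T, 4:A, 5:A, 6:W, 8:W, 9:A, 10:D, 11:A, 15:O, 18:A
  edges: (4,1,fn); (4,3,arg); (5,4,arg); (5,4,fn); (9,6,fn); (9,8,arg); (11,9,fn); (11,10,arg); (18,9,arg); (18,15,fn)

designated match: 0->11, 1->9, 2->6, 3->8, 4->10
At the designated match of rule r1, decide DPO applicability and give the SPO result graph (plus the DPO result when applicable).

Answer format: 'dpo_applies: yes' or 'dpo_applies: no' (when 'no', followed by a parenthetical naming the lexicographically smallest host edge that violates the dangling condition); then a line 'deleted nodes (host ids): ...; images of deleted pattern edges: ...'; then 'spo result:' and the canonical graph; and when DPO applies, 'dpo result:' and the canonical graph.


dpo_applies: no
(the rule deletes node 9, which keeps host edge (18,9,arg) outside the match image — the dangling condition fails, DPO blocks; SPO proceeds and side-deletes such edges)
deleted nodes (host ids): 6, 9; images of deleted pattern edges: (9,6,fn); (9,8,arg); (11,9,fn)
spo result:
nodes: 1:T, 3:T, 4:A, 5:A, 8:W, 10:D, 11:A, 15:O, 18:A, 19:A
edges: (4,1,fn); (4,3,arg); (5,4,arg); (5,4,fn); (11,10,arg); (11,19,fn); (18,15,fn); (19,8,fn); (19,10,arg)


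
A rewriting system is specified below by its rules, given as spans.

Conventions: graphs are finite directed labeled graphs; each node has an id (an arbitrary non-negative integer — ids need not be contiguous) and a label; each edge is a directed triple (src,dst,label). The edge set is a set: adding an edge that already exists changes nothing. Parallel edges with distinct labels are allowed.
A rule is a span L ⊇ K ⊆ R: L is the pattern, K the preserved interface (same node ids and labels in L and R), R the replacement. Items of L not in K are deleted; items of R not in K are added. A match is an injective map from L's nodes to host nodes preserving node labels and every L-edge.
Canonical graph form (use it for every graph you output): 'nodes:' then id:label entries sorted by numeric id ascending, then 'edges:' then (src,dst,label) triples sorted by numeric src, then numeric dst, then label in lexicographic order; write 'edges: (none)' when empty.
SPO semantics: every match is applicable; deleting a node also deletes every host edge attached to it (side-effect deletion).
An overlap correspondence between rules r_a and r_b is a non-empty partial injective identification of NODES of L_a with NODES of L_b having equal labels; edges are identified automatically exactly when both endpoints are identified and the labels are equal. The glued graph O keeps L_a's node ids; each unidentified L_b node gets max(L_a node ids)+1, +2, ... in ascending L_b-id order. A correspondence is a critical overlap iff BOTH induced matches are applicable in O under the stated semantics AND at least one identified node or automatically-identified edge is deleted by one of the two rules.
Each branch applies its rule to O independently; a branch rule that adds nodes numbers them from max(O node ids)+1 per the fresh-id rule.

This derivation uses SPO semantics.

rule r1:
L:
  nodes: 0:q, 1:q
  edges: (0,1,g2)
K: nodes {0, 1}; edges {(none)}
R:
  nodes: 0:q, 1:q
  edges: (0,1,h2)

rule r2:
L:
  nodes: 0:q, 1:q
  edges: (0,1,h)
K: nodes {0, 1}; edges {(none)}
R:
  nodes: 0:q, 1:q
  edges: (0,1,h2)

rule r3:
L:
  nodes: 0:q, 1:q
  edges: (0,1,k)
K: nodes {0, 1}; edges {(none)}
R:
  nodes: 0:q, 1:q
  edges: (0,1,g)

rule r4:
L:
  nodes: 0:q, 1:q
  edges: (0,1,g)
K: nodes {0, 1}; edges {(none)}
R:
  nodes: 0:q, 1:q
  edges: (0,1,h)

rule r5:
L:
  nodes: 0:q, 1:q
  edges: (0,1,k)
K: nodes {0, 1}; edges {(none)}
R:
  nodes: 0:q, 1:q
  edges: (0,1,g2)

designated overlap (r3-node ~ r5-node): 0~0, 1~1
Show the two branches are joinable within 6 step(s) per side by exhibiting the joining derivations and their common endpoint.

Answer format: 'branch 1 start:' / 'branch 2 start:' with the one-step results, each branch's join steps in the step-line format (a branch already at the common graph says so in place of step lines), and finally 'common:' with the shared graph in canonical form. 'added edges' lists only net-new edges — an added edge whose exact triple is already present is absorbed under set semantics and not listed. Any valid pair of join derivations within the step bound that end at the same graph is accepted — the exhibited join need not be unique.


branch 1 start:
nodes: 0:q, 1:q
edges: (0,1,g)
branch 2 start:
nodes: 0:q, 1:q
edges: (0,1,g2)
branch 1 step 1: rule r4; match: 0->0, 1->1; deleted nodes (none); deleted edges (0,1,g); added nodes (none); added edges (0,1,h); result: nodes: 0:q, 1:q edges: (0,1,h)
branch 1 step 2: rule r2; match: 0->0, 1->1; deleted nodes (none); deleted edges (0,1,h); added nodes (none); added edges (0,1,h2); result: nodes: 0:q, 1:q edges: (0,1,h2)
branch 2 step 1: rule r1; match: 0->0, 1->1; deleted nodes (none); deleted edges (0,1,g2); added nodes (none); added edges (0,1,h2); result: nodes: 0:q, 1:q edges: (0,1,h2)
common:
nodes: 0:q, 1:q
edges: (0,1,h2)


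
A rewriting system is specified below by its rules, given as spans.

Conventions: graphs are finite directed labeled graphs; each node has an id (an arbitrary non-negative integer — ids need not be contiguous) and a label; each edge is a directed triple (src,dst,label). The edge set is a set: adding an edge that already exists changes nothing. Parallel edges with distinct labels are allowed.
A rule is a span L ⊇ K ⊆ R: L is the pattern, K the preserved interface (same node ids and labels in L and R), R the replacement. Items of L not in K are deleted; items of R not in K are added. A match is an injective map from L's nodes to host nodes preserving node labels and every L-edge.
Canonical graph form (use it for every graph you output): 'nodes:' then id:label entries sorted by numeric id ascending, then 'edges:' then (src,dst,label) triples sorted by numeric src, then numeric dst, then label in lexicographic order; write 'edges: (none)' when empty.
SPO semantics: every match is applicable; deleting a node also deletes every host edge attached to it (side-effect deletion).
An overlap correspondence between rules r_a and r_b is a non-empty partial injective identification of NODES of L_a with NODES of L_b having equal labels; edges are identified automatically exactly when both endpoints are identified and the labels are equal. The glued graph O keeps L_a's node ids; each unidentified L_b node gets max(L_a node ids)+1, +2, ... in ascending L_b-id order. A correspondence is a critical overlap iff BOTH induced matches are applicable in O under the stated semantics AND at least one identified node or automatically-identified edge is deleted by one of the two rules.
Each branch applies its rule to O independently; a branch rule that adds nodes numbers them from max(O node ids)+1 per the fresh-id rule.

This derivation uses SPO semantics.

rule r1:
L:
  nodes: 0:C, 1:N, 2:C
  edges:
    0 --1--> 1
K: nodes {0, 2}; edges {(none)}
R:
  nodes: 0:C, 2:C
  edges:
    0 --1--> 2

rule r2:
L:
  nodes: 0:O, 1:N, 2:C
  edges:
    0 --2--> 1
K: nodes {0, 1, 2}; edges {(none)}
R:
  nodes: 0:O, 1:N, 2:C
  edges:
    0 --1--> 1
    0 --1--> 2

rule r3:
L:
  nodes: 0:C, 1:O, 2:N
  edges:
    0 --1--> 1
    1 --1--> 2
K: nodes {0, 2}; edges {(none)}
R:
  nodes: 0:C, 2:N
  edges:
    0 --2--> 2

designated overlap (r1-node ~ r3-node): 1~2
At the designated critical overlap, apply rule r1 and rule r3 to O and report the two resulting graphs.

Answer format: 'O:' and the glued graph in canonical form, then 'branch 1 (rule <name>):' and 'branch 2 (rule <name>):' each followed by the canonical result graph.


O:
nodes: 0:C, 1:N, 2:C, 3:C, 4:O
edges: (0,1,1); (3,4,1); (4,1,1)
branch 1 (rule r1):
nodes: 0:C, 2:C, 3:C, 4:O
edges: (0,2,1); (3,4,1)
branch 2 (rule r3):
nodes: 0:C, 1:N, 2:C, 3:C
edges: (0,1,1); (3,1,2)


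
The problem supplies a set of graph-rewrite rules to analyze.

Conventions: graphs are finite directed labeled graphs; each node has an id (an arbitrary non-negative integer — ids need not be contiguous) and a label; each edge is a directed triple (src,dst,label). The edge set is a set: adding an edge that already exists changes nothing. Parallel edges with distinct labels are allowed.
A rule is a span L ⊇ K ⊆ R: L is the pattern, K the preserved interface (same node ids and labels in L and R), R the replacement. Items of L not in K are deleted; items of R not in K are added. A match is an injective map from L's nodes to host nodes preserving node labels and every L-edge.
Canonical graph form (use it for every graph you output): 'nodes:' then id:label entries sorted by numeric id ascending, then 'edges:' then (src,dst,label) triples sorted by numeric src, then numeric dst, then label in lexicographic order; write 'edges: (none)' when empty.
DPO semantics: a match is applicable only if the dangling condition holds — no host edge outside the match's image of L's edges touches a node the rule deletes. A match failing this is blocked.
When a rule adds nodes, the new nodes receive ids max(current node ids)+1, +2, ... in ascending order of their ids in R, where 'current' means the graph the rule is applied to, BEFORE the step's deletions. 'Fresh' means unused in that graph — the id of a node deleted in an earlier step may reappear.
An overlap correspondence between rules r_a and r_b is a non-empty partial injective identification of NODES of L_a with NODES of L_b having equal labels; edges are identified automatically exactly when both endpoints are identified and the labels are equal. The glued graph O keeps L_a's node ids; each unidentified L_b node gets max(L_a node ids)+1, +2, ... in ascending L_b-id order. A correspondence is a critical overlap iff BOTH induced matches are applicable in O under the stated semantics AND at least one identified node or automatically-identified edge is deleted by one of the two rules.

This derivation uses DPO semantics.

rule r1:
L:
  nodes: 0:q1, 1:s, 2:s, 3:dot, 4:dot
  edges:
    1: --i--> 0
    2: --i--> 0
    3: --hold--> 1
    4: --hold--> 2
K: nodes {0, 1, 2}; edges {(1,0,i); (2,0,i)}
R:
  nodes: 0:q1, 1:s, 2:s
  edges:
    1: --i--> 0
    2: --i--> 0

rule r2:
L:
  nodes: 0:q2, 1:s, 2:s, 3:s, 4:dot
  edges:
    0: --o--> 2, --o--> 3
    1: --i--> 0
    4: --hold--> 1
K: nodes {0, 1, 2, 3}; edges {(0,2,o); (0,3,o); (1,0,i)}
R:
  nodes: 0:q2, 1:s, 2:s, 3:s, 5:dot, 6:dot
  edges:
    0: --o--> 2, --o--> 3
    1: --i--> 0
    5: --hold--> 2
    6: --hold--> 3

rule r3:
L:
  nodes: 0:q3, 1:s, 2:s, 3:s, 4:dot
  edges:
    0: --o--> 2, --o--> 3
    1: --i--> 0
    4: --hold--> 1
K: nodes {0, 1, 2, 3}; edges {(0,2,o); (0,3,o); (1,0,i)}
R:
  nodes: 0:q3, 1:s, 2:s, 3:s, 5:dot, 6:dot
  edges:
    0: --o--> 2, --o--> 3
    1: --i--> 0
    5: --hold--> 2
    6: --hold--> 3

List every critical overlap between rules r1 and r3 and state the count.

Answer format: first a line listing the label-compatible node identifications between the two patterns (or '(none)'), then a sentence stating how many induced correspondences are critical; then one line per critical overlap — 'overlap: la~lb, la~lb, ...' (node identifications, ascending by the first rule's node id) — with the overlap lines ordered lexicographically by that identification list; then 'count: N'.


label-compatible node identifications between L(r1) and L(r3): 1~1, 1~2, 1~3, 2~1, 2~2, 2~3, 3~4, 4~4
6 of the induced correspondences are critical overlaps of r1 and r3.
overlap: 1~1, 2~2, 3~4
overlap: 1~1, 2~3, 3~4
overlap: 1~1, 3~4
overlap: 1~2, 2~1, 4~4
overlap: 1~3, 2~1, 4~4
overlap: 2~1, 4~4
count: 6
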